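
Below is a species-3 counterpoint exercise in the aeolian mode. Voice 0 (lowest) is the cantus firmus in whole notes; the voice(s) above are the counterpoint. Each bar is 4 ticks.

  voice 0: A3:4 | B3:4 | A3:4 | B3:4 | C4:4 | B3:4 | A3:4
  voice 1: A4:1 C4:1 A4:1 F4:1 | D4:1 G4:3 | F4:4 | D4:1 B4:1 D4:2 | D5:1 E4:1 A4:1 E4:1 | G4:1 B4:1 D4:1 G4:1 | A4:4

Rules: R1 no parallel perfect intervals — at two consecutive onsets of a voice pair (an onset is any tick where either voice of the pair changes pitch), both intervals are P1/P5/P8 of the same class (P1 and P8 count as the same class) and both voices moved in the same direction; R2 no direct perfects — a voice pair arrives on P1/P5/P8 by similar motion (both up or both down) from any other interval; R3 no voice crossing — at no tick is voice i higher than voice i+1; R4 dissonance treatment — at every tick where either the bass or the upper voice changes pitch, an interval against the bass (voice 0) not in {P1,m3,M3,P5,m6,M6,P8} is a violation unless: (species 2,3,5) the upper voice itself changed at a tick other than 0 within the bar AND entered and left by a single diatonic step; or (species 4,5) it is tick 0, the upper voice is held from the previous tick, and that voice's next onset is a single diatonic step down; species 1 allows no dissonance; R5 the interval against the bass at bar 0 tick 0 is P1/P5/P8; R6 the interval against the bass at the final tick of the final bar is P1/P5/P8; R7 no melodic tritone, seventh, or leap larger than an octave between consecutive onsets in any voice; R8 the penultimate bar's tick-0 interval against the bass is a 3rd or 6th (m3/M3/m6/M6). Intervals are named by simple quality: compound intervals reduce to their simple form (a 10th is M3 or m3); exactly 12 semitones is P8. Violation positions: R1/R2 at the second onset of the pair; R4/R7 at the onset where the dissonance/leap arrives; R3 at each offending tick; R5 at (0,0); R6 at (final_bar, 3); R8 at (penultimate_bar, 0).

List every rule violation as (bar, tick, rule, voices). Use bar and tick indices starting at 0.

bar 0: v0=A3 v1=A4 downbeat P8
bar 1: v0=B3 v1=D4 downbeat m3
bar 2: v0=A3 v1=F4 downbeat m6
bar 3: v0=B3 v1=D4 downbeat m3
bar 4: v0=C4 v1=D5 downbeat M2
bar 5: v0=B3 v1=G4 downbeat m6
bar 6: v0=A3 v1=A4 downbeat P8
  -> R4 @ bar 4 tick 0 v(0, 1): C4/D5 M2 untreated
  -> R7 @ bar 4 tick 1 v(1,): D5->E4 leap 10st

(4, 0, R4, (0, 1))
(4, 1, R7, (1,))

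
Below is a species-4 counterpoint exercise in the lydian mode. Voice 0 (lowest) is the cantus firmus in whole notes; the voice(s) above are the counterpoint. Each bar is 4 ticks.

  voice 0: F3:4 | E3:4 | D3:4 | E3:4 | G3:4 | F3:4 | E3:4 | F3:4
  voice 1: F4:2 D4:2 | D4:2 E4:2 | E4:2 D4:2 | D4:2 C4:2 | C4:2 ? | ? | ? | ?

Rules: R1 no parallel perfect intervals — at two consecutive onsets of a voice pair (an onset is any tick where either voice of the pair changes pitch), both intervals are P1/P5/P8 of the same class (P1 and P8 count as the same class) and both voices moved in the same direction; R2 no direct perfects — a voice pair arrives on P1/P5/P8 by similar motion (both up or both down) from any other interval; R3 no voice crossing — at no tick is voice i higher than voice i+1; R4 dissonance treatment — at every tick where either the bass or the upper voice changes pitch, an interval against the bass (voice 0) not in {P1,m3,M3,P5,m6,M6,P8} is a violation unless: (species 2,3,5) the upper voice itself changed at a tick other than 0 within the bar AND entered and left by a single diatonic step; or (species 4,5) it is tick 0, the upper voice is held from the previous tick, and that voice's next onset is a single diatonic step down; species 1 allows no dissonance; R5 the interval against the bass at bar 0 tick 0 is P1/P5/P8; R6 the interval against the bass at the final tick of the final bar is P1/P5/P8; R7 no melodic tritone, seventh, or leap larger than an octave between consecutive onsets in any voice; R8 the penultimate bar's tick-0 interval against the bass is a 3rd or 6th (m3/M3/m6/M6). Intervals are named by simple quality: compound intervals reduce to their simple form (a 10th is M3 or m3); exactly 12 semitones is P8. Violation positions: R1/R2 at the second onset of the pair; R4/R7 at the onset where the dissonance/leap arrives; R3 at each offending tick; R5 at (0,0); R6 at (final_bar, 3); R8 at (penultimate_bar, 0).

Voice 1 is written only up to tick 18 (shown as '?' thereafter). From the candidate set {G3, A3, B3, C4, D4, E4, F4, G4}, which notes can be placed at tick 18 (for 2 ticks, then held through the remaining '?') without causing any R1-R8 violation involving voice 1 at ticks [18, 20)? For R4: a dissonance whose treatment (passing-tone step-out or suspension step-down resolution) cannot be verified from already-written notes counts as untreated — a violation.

{B3, C4, D4, E4, G3, G4}

G3: legal
A3: violates R4
B3: legal
C4: legal
D4: legal
E4: legal
F4: violates R4
G4: legal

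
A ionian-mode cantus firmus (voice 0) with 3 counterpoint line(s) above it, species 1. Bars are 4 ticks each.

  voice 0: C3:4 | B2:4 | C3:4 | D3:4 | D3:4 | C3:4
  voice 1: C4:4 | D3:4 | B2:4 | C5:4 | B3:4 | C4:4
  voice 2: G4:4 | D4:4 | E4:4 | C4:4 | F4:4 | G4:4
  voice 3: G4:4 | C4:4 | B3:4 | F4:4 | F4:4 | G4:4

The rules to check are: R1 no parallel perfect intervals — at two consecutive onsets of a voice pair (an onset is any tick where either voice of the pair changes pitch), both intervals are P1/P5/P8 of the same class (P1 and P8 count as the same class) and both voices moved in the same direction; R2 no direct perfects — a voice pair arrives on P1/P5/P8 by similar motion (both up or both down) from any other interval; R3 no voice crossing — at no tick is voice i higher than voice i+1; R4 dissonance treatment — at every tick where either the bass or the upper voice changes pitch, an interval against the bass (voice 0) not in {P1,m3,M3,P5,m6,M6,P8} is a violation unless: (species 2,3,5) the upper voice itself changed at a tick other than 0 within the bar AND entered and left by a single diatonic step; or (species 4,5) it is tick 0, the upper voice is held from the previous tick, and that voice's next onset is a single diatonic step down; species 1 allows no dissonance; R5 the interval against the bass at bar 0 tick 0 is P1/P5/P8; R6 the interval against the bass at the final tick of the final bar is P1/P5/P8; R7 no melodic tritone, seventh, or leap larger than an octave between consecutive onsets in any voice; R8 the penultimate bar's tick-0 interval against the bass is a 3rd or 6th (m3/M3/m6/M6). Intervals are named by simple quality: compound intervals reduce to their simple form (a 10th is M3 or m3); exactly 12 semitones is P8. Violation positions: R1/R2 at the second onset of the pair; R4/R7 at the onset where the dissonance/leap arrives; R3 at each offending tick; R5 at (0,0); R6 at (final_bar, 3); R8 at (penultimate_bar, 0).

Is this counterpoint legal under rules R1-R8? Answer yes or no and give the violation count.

bar 0: v0=C3 v1=C4 v2=G4 v3=G4 (P5)
bar 1: v0=B2 v1=D3 v2=D4 v3=C4 (m2)
bar 2: v0=C3 v1=B2 v2=E4 v3=B3 (M7)
bar 3: v0=D3 v1=C5 v2=C4 v3=F4 (m3)
bar 4: v0=D3 v1=B3 v2=F4 v3=F4 (m3)
bar 5: v0=C3 v1=C4 v2=G4 v3=G4 (P5)
  R2 @ bar1.0: C4/G4 P5 -> D3/D4 P8 similar
  R3 @ bar1.0: D4 above C4
  R4 @ bar1.0: B2/C4 m2 untreated
  R7 @ bar1.0: C4->D3 leap 10st
  R3 @ bar1.1: D4 above C4
  R3 @ bar1.2: D4 above C4
  R3 @ bar1.3: D4 above C4
  R2 @ bar2.0: D3/C4 m7 -> B2/B3 P8 similar
  R3 @ bar2.0: C3 above B2
  R3 @ bar2.0: E4 above B3
  R4 @ bar2.0: C3/B2 m2 untreated
  R4 @ bar2.0: C3/B3 M7 untreated
  R3 @ bar2.1: C3 above B2
  R3 @ bar2.1: E4 above B3
  R3 @ bar2.2: C3 above B2
  R3 @ bar2.2: E4 above B3
  R3 @ bar2.3: C3 above B2
  R3 @ bar2.3: E4 above B3
  R2 @ bar3.0: B2/B3 P8 -> C5/F4 P5 similar
  R3 @ bar3.0: C5 above C4
  R4 @ bar3.0: D3/C5 m7 untreated
  R4 @ bar3.0: D3/C4 m7 untreated
  R7 @ bar3.0: B2->C5 leap 25st
  R7 @ bar3.0: B3->F4 leap 6st
  R3 @ bar3.1: C5 above C4
  R3 @ bar3.2: C5 above C4
  R3 @ bar3.3: C5 above C4
  R7 @ bar4.0: C5->B3 leap 13st
  R1 @ bar5.0: F4/F4 P1 -> G4/G4 P1 similar
  R2 @ bar5.0: B3/F4 TT -> C4/G4 P5 similar
  R2 @ bar5.0: B3/F4 TT -> C4/G4 P5 similar

No (31 violations)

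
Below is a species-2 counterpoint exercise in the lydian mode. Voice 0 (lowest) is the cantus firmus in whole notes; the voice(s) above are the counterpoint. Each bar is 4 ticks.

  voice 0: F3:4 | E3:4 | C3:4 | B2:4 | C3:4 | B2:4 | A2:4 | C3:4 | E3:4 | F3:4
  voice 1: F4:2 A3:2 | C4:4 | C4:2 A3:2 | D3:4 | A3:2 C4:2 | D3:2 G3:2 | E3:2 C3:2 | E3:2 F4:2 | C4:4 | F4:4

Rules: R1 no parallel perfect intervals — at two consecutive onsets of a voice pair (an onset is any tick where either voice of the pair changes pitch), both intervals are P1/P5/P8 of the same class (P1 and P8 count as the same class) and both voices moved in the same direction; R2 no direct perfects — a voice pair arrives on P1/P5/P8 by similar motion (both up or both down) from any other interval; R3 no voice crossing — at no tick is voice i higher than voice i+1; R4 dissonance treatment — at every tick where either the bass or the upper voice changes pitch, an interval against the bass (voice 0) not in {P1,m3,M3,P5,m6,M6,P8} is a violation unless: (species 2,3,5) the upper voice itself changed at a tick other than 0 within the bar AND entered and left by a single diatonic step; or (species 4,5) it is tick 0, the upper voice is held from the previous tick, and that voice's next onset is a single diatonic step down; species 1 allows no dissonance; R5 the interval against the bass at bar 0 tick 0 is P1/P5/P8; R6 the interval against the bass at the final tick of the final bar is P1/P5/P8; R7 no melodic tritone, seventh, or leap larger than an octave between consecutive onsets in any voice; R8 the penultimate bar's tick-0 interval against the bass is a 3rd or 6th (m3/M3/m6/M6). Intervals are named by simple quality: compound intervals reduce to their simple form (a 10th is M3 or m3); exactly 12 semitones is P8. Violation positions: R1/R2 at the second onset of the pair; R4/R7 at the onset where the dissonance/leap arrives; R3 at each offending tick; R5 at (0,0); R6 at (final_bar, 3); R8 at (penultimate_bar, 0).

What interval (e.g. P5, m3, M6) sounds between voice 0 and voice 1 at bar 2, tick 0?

P8

voice 0=C3 voice 1=C4 -> P8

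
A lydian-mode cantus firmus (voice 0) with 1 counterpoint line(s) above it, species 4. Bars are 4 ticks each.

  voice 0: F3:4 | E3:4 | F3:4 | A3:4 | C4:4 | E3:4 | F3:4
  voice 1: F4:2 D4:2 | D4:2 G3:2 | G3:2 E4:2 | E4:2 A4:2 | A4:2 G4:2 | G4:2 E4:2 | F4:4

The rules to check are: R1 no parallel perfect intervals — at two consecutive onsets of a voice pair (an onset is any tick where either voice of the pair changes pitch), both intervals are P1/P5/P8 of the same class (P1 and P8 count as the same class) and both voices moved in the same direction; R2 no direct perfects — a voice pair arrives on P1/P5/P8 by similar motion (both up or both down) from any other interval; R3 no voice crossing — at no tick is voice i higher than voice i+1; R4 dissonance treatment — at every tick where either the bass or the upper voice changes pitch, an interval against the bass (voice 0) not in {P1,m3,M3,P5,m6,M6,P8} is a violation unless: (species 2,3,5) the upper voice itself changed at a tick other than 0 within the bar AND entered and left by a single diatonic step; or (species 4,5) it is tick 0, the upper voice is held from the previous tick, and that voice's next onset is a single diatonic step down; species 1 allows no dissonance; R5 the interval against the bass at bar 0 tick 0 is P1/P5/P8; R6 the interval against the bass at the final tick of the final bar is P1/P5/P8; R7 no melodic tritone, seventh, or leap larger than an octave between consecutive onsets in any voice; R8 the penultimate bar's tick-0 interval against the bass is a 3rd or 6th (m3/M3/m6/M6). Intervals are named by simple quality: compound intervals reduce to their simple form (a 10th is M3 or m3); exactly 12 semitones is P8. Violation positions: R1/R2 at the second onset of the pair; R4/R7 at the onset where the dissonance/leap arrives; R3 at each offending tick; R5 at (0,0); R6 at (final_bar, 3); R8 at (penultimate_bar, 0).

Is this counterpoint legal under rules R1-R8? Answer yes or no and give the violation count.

No (4 violations)

bar 0: v0=F3 v1=F4 (P8)
bar 1: v0=E3 v1=D4 (m7)
bar 2: v0=F3 v1=G3 (M2)
bar 3: v0=A3 v1=E4 (P5)
bar 4: v0=C4 v1=A4 (M6)
bar 5: v0=E3 v1=G4 (m3)
bar 6: v0=F3 v1=F4 (P8)
  R4 @ bar1.0: E3/D4 m7 untreated
  R4 @ bar2.0: F3/G3 M2 untreated
  R4 @ bar2.2: F3/E4 M7 untreated
  R1 @ bar6.0: E3/E4 P8 -> F3/F4 P8 similar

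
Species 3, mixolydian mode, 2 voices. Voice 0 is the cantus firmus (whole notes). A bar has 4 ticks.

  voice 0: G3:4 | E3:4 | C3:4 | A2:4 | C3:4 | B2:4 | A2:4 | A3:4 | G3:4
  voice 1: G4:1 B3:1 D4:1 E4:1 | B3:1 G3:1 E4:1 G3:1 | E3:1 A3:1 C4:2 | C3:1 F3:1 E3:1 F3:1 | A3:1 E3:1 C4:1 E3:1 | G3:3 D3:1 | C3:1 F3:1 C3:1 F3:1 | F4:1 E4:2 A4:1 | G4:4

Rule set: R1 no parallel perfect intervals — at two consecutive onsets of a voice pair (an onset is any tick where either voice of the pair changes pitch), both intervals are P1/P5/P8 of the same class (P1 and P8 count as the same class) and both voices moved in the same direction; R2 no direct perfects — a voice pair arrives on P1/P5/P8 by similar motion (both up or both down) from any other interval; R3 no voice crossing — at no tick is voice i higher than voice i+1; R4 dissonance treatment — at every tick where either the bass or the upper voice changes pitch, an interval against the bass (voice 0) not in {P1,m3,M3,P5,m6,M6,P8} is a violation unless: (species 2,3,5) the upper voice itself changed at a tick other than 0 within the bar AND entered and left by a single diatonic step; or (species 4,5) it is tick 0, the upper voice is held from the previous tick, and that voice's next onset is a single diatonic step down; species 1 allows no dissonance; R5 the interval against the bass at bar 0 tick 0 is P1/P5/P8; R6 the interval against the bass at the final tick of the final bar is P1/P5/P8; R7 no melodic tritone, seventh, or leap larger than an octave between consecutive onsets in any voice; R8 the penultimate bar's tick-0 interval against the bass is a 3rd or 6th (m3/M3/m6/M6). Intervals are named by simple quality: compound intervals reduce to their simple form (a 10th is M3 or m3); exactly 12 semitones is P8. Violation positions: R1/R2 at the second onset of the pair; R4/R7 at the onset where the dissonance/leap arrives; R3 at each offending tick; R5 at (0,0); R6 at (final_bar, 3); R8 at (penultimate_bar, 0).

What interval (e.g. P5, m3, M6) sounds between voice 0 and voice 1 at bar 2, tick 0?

M3

voice 0=C3 voice 1=E3 -> M3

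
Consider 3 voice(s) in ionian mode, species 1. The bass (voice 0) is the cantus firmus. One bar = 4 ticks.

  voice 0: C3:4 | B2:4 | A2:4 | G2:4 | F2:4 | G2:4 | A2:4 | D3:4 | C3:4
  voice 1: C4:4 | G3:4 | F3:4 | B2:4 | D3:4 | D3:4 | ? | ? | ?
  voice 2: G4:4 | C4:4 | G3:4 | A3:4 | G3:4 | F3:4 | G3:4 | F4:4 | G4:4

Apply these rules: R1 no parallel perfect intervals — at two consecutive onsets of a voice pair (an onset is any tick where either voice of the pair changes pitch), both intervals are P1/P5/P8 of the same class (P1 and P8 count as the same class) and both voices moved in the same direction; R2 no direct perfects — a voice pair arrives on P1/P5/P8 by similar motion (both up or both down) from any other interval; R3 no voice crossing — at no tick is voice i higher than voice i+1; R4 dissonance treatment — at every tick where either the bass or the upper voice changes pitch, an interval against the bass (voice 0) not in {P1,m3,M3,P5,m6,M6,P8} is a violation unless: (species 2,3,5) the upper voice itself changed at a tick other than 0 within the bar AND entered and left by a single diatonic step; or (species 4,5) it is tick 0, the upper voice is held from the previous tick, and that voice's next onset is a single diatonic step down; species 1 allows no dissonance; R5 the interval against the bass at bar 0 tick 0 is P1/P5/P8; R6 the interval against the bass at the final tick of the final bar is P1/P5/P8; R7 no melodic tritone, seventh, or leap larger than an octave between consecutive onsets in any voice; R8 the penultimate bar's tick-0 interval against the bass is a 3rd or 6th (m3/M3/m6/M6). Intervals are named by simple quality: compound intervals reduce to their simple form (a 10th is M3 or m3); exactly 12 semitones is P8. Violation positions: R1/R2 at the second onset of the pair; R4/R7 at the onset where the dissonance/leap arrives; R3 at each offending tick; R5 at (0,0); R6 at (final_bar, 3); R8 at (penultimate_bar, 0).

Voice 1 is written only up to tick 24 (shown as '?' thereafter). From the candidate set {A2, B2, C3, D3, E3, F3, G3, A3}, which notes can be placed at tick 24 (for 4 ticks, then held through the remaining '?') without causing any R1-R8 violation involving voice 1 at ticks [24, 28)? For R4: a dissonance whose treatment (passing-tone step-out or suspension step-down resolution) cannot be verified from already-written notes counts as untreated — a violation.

{A2, C3, F3}

A2: legal
B2: violates R4
C3: legal
D3: violates R4
E3: violates R1
F3: legal
G3: violates R2,R4
A3: violates R2,R3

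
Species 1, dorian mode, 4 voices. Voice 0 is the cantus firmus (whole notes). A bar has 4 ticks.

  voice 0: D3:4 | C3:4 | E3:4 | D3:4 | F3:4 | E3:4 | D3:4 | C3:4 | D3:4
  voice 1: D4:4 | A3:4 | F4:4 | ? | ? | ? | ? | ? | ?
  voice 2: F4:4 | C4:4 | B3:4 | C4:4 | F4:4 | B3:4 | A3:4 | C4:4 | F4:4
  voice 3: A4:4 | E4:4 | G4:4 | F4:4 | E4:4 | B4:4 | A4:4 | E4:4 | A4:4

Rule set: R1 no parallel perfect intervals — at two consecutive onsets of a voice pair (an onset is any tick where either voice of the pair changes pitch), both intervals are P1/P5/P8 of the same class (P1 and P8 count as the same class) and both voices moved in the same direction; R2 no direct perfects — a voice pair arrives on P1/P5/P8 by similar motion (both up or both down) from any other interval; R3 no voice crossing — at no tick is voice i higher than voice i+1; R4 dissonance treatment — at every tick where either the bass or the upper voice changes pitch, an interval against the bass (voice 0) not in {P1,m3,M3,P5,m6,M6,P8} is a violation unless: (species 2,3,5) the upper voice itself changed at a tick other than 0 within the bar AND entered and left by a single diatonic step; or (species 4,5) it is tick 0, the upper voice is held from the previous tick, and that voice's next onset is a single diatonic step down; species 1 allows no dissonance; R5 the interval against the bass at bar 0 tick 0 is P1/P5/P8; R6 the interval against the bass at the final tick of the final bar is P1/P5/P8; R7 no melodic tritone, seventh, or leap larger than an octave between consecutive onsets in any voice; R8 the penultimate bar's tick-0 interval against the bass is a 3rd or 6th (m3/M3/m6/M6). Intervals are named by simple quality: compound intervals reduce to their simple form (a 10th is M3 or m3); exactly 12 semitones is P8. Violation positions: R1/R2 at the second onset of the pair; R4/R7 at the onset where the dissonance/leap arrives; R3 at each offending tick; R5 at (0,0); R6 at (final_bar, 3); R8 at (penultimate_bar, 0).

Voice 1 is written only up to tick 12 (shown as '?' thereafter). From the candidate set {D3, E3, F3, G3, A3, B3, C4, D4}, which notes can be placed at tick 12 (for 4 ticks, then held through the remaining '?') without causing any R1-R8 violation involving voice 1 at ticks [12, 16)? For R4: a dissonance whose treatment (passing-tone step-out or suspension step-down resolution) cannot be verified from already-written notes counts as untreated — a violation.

{}

D3: violates R2,R7
E3: violates R4,R7
F3: violates R2
G3: violates R4,R7
A3: violates R2
B3: violates R7
C4: violates R4
D4: violates R2,R3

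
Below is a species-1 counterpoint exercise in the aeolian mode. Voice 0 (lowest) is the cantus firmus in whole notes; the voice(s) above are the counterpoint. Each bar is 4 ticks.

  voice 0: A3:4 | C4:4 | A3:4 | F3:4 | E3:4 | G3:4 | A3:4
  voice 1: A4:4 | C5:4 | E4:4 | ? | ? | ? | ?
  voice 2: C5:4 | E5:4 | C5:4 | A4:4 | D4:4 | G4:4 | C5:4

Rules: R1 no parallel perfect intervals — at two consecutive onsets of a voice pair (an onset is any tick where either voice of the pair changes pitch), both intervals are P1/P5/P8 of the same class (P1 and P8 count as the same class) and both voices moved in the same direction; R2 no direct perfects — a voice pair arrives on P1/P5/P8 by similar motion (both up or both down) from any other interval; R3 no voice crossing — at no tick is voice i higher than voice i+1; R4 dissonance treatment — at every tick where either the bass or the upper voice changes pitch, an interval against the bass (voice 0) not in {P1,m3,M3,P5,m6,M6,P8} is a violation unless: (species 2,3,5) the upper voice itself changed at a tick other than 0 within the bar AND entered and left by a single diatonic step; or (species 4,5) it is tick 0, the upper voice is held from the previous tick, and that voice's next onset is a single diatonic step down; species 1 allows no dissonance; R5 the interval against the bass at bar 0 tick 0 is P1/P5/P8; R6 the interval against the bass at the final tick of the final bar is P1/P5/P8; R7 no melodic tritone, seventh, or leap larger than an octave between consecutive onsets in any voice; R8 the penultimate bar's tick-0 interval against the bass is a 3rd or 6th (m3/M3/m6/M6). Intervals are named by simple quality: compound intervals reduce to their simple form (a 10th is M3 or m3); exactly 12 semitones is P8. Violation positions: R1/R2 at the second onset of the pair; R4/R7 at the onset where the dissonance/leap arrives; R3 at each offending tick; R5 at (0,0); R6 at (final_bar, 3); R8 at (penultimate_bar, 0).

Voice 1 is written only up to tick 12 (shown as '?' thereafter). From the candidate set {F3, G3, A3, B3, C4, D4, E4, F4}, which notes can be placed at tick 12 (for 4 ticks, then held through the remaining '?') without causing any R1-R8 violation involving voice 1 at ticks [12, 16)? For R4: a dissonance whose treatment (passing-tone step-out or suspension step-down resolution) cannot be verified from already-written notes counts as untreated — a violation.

{F4}

F3: violates R2,R7
G3: violates R4
A3: violates R2
B3: violates R4
C4: violates R1
D4: violates R2
E4: violates R4
F4: legal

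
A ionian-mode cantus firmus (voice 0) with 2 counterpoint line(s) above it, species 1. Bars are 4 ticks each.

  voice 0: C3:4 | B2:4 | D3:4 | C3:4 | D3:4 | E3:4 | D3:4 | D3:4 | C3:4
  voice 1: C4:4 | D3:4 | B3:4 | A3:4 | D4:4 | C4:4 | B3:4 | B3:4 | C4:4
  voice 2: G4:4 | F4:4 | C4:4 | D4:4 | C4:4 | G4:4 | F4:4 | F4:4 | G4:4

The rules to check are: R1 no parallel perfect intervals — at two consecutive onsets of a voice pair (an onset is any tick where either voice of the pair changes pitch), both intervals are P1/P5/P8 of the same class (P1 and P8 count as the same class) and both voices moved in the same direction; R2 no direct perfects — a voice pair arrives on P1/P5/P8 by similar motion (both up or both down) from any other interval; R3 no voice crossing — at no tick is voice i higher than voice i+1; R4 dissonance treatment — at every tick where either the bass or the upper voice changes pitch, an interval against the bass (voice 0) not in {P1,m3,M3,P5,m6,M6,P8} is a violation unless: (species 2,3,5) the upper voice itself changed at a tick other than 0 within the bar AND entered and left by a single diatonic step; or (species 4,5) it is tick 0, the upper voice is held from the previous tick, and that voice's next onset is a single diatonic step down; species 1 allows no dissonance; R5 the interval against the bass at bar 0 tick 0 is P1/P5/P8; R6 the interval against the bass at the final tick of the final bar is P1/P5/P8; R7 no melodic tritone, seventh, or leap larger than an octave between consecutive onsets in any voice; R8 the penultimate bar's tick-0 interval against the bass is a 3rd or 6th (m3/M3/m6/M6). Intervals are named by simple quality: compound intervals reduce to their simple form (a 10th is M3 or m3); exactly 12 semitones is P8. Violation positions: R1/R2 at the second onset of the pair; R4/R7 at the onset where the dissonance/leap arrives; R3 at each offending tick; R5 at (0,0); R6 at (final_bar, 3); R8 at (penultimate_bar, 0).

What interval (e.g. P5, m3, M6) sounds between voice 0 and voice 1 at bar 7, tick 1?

M6

voice 0=D3 voice 1=B3 -> M6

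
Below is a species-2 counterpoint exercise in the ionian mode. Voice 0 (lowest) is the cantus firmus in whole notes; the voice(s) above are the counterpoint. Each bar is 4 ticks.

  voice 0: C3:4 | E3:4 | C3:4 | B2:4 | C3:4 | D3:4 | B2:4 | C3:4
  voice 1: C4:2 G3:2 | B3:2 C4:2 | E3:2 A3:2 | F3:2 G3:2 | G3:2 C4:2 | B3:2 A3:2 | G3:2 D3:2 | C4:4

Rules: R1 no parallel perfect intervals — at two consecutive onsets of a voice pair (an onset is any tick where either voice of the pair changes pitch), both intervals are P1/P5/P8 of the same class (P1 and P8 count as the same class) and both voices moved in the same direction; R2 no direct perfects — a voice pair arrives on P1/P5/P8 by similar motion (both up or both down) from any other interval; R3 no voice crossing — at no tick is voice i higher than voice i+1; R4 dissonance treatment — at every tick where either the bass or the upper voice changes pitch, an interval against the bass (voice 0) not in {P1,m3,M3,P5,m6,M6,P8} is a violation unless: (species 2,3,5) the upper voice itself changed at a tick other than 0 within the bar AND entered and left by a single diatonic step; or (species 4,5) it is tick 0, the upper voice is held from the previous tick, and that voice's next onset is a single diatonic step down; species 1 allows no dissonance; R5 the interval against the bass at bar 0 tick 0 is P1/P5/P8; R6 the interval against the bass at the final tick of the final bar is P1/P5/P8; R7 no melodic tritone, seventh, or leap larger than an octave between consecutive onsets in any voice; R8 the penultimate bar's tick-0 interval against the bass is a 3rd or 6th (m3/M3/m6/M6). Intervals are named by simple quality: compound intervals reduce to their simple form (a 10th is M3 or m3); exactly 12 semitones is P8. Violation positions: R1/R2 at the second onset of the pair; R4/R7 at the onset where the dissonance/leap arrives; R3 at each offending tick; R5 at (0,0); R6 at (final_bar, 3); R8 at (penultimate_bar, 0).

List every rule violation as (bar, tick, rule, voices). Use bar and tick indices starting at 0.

bar 0: v0=C3 v1=C4 downbeat P8
bar 1: v0=E3 v1=B3 downbeat P5
bar 2: v0=C3 v1=E3 downbeat M3
bar 3: v0=B2 v1=F3 downbeat TT
bar 4: v0=C3 v1=G3 downbeat P5
bar 5: v0=D3 v1=B3 downbeat M6
bar 6: v0=B2 v1=G3 downbeat m6
bar 7: v0=C3 v1=C4 downbeat P8
  -> R1 @ bar 1 tick 0 v(0, 1): C3/G3 P5 -> E3/B3 P5 similar
  -> R4 @ bar 3 tick 0 v(0, 1): B2/F3 TT untreated
  -> R2 @ bar 7 tick 0 v(0, 1): B2/D3 m3 -> C3/C4 P8 similar
  -> R7 @ bar 7 tick 0 v(1,): D3->C4 leap 10st

(1, 0, R1, (0, 1))
(3, 0, R4, (0, 1))
(7, 0, R2, (0, 1))
(7, 0, R7, (1,))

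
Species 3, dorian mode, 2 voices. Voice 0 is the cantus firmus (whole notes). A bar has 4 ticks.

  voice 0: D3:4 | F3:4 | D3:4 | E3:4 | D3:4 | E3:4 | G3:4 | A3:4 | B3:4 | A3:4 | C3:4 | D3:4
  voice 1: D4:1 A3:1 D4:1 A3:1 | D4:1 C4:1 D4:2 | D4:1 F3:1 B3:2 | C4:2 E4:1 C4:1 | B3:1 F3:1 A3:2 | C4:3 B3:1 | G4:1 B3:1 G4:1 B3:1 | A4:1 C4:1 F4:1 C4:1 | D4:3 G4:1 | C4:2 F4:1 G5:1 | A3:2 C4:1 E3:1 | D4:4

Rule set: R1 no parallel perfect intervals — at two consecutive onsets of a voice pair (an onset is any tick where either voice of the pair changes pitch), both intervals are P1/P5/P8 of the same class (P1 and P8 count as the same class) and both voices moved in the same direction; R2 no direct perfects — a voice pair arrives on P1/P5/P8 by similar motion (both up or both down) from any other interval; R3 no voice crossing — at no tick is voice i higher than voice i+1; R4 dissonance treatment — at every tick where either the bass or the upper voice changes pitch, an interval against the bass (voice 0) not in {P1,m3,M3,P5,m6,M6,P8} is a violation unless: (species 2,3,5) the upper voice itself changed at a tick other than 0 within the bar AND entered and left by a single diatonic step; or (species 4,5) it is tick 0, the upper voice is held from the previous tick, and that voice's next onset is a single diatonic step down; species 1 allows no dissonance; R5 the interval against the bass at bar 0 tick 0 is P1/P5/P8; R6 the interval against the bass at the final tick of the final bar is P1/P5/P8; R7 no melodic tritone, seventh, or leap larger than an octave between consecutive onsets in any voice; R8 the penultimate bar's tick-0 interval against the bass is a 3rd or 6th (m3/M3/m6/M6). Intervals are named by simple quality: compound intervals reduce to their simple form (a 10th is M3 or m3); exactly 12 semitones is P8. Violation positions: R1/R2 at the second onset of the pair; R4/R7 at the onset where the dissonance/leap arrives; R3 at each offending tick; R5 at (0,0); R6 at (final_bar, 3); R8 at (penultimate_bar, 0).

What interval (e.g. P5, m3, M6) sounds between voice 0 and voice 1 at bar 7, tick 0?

P8

voice 0=A3 voice 1=A4 -> P8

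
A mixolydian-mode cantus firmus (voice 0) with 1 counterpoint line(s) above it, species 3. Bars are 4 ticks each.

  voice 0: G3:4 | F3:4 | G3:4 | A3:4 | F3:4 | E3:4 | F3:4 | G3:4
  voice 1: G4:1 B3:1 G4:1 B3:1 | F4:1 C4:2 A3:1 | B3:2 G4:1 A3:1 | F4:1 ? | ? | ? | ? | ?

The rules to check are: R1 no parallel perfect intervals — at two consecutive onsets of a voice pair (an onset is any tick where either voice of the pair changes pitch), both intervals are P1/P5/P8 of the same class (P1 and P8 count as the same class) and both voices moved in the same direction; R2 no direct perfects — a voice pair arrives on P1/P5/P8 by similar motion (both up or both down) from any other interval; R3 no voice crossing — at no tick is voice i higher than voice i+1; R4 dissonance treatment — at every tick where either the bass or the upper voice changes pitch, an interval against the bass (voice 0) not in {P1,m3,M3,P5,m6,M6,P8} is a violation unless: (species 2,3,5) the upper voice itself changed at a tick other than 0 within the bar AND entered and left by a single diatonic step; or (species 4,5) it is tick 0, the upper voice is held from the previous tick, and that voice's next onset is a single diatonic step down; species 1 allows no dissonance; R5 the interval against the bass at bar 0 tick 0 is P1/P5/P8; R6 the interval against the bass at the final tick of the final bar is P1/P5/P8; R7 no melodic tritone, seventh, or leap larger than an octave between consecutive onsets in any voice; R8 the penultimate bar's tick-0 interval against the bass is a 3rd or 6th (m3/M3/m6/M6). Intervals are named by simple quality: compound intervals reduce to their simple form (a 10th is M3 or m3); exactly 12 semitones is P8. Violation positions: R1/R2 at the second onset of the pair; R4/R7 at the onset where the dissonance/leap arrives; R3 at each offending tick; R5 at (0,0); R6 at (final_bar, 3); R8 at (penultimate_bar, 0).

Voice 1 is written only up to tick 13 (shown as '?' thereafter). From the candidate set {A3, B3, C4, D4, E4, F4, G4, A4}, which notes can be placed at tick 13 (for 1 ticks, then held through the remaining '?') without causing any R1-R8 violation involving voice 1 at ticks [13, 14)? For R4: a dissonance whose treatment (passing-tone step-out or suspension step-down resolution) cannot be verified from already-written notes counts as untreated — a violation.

A3: legal
B3: violates R4,R7
C4: legal
D4: violates R4
E4: legal
F4: legal
G4: violates R4
A4: legal

{A3, A4, C4, E4, F4}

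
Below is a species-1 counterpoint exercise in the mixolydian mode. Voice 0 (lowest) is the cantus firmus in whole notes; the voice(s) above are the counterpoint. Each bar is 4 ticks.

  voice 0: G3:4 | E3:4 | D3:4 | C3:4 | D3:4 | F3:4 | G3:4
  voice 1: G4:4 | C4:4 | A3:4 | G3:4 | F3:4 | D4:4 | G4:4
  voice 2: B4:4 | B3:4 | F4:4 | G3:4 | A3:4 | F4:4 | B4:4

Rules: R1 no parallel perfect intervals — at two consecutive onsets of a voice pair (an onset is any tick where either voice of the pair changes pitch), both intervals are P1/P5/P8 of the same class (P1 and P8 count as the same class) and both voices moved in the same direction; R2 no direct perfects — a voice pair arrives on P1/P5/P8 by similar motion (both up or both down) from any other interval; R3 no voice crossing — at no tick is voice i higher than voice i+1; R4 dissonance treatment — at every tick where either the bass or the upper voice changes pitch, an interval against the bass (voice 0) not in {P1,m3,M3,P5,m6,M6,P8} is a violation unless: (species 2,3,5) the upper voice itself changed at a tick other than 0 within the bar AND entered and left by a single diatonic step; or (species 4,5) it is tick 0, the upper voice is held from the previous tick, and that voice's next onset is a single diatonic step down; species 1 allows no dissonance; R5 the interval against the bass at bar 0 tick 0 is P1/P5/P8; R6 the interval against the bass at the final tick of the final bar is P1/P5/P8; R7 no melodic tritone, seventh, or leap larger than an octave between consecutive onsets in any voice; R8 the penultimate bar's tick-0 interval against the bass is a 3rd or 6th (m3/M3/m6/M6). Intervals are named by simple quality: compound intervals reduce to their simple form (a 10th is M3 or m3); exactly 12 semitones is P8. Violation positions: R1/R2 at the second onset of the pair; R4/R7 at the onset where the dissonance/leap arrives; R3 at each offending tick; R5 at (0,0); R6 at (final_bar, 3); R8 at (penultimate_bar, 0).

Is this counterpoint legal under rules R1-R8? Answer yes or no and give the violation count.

No (18 violations)

bar 0: v0=G3 v1=G4 v2=B4 (M3)
bar 1: v0=E3 v1=C4 v2=B3 (P5)
bar 2: v0=D3 v1=A3 v2=F4 (m3)
bar 3: v0=C3 v1=G3 v2=G3 (P5)
bar 4: v0=D3 v1=F3 v2=A3 (P5)
bar 5: v0=F3 v1=D4 v2=F4 (P8)
bar 6: v0=G3 v1=G4 v2=B4 (M3)
  R5 @ bar0.0: opens on M3
  R2 @ bar1.0: G3/B4 M3 -> E3/B3 P5 similar
  R3 @ bar1.0: C4 above B3
  R3 @ bar1.1: C4 above B3
  R3 @ bar1.2: C4 above B3
  R3 @ bar1.3: C4 above B3
  R2 @ bar2.0: E3/C4 m6 -> D3/A3 P5 similar
  R7 @ bar2.0: B3->F4 leap 6st
  R1 @ bar3.0: D3/A3 P5 -> C3/G3 P5 similar
  R2 @ bar3.0: D3/F4 m3 -> C3/G3 P5 similar
  R2 @ bar3.0: A3/F4 m6 -> G3/G3 P1 similar
  R7 @ bar3.0: F4->G3 leap 10st
  R1 @ bar4.0: C3/G3 P5 -> D3/A3 P5 similar
  R2 @ bar5.0: D3/A3 P5 -> F3/F4 P8 similar
  R8 @ bar5.0: penult P8 not 3rd/6th
  R2 @ bar6.0: F3/D4 M6 -> G3/G4 P8 similar
  R7 @ bar6.0: F4->B4 leap 6st
  R6 @ bar6.3: closes on M3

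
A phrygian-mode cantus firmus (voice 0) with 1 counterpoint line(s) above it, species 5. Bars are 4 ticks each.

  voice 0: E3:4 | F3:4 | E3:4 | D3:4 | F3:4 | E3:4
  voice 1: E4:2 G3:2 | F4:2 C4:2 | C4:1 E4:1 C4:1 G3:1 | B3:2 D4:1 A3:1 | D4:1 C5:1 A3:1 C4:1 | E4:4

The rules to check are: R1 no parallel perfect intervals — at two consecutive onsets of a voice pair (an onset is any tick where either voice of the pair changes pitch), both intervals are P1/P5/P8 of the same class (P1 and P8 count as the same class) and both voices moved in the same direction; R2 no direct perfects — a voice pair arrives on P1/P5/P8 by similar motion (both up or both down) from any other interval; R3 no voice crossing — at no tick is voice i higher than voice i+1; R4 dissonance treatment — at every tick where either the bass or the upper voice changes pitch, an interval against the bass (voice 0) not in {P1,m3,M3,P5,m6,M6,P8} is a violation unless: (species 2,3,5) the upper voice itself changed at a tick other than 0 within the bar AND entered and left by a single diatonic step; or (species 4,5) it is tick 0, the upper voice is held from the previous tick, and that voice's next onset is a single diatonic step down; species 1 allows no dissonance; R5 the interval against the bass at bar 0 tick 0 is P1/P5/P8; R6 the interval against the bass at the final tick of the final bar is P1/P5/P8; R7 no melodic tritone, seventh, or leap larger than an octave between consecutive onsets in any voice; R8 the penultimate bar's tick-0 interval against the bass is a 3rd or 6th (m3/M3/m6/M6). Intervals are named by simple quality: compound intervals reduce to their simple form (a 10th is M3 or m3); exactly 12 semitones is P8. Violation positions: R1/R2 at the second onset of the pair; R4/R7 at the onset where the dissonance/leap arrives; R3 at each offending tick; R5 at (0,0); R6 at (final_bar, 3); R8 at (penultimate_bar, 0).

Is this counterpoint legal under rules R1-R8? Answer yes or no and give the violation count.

bar 0: v0=E3 v1=E4 (P8)
bar 1: v0=F3 v1=F4 (P8)
bar 2: v0=E3 v1=C4 (m6)
bar 3: v0=D3 v1=B3 (M6)
bar 4: v0=F3 v1=D4 (M6)
bar 5: v0=E3 v1=E4 (P8)
  R2 @ bar1.0: E3/G3 m3 -> F3/F4 P8 similar
  R7 @ bar1.0: G3->F4 leap 10st
  R7 @ bar4.1: D4->C5 leap 10st
  R7 @ bar4.2: C5->A3 leap 15st

No (4 violations)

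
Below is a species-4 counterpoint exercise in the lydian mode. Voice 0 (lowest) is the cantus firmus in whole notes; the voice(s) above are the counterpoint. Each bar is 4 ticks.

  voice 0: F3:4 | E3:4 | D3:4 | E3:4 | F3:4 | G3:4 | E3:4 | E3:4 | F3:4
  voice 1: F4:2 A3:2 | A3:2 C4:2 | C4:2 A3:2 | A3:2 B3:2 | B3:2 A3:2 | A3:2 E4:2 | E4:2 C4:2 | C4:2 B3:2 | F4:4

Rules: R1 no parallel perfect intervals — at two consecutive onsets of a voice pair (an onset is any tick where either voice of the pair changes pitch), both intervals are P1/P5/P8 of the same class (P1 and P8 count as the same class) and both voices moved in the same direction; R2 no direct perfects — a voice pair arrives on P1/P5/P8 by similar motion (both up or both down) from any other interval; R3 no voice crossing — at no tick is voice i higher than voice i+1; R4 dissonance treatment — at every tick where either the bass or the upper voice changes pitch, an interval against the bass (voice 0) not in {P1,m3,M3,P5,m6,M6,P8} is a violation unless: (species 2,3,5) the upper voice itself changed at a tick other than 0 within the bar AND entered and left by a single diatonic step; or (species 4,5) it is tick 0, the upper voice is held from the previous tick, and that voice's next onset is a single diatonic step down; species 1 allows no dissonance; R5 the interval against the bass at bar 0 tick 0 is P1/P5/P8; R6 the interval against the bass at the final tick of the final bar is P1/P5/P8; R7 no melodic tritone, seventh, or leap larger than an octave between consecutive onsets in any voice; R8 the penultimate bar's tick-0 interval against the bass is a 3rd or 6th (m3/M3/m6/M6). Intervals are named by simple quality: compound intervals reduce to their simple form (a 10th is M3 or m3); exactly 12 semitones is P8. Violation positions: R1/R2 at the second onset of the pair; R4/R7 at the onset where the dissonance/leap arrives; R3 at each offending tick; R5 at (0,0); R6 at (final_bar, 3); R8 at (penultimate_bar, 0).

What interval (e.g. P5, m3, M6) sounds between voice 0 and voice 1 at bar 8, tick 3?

P8

voice 0=F3 voice 1=F4 -> P8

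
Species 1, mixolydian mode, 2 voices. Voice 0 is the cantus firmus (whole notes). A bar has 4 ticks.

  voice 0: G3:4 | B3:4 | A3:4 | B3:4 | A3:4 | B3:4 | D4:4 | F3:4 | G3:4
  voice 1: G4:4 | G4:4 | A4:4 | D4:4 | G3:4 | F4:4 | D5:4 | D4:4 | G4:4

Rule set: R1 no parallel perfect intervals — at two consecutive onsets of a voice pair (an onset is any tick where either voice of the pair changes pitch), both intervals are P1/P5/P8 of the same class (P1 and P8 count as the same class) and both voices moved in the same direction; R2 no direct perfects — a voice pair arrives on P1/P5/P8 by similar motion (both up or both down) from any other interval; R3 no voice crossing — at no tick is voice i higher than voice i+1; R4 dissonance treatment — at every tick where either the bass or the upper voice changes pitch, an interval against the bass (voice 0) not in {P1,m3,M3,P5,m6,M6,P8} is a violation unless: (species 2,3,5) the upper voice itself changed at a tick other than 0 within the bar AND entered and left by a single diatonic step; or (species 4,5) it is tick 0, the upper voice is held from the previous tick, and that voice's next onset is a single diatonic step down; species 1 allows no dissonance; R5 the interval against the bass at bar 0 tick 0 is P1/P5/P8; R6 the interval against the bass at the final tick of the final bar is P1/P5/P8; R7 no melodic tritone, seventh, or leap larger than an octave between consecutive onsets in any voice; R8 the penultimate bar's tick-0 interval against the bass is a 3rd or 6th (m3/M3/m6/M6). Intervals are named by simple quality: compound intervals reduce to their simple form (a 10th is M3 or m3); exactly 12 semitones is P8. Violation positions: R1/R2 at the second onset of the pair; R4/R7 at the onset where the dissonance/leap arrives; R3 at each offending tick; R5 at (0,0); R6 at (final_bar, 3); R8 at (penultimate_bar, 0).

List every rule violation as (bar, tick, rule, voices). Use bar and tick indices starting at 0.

(4, 0, R3, (0, 1))
(4, 0, R4, (0, 1))
(4, 1, R3, (0, 1))
(4, 2, R3, (0, 1))
(4, 3, R3, (0, 1))
(5, 0, R4, (0, 1))
(5, 0, R7, (1,))
(6, 0, R2, (0, 1))
(8, 0, R2, (0, 1))

bar 0: v0=G3 v1=G4 downbeat P8
bar 1: v0=B3 v1=G4 downbeat m6
bar 2: v0=A3 v1=A4 downbeat P8
bar 3: v0=B3 v1=D4 downbeat m3
bar 4: v0=A3 v1=G3 downbeat M2
bar 5: v0=B3 v1=F4 downbeat TT
bar 6: v0=D4 v1=D5 downbeat P8
bar 7: v0=F3 v1=D4 downbeat M6
bar 8: v0=G3 v1=G4 downbeat P8
  -> R3 @ bar 4 tick 0 v(0, 1): A3 above G3
  -> R4 @ bar 4 tick 0 v(0, 1): A3/G3 M2 untreated
  -> R3 @ bar 4 tick 1 v(0, 1): A3 above G3
  -> R3 @ bar 4 tick 2 v(0, 1): A3 above G3
  -> R3 @ bar 4 tick 3 v(0, 1): A3 above G3
  -> R4 @ bar 5 tick 0 v(0, 1): B3/F4 TT untreated
  -> R7 @ bar 5 tick 0 v(1,): G3->F4 leap 10st
  -> R2 @ bar 6 tick 0 v(0, 1): B3/F4 TT -> D4/D5 P8 similar
  -> R2 @ bar 8 tick 0 v(0, 1): F3/D4 M6 -> G3/G4 P8 similar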